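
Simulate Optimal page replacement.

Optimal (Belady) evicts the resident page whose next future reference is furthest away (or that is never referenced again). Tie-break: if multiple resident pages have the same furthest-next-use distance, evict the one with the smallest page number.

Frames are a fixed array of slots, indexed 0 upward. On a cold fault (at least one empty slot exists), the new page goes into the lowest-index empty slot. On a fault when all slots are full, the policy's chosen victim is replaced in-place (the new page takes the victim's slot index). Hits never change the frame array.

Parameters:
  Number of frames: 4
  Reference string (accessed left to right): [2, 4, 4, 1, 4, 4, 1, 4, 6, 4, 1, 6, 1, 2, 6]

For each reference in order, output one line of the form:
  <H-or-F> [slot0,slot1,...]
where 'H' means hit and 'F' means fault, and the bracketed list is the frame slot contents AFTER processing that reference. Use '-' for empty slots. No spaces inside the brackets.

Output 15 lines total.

F [2,-,-,-]
F [2,4,-,-]
H [2,4,-,-]
F [2,4,1,-]
H [2,4,1,-]
H [2,4,1,-]
H [2,4,1,-]
H [2,4,1,-]
F [2,4,1,6]
H [2,4,1,6]
H [2,4,1,6]
H [2,4,1,6]
H [2,4,1,6]
H [2,4,1,6]
H [2,4,1,6]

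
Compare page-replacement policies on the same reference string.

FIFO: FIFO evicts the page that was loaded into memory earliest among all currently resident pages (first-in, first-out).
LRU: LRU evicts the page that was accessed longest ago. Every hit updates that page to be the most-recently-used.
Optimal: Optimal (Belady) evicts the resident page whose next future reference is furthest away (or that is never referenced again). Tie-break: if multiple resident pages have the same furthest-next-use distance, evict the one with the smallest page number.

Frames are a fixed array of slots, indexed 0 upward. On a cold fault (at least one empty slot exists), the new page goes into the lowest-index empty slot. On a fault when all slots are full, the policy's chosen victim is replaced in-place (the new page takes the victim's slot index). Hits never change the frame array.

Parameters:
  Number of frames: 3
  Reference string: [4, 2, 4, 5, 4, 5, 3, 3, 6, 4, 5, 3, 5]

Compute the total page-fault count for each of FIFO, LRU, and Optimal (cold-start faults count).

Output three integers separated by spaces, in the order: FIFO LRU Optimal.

Answer: 8 8 6

Derivation:
--- FIFO ---
  step 0: ref 4 -> FAULT, frames=[4,-,-] (faults so far: 1)
  step 1: ref 2 -> FAULT, frames=[4,2,-] (faults so far: 2)
  step 2: ref 4 -> HIT, frames=[4,2,-] (faults so far: 2)
  step 3: ref 5 -> FAULT, frames=[4,2,5] (faults so far: 3)
  step 4: ref 4 -> HIT, frames=[4,2,5] (faults so far: 3)
  step 5: ref 5 -> HIT, frames=[4,2,5] (faults so far: 3)
  step 6: ref 3 -> FAULT, evict 4, frames=[3,2,5] (faults so far: 4)
  step 7: ref 3 -> HIT, frames=[3,2,5] (faults so far: 4)
  step 8: ref 6 -> FAULT, evict 2, frames=[3,6,5] (faults so far: 5)
  step 9: ref 4 -> FAULT, evict 5, frames=[3,6,4] (faults so far: 6)
  step 10: ref 5 -> FAULT, evict 3, frames=[5,6,4] (faults so far: 7)
  step 11: ref 3 -> FAULT, evict 6, frames=[5,3,4] (faults so far: 8)
  step 12: ref 5 -> HIT, frames=[5,3,4] (faults so far: 8)
  FIFO total faults: 8
--- LRU ---
  step 0: ref 4 -> FAULT, frames=[4,-,-] (faults so far: 1)
  step 1: ref 2 -> FAULT, frames=[4,2,-] (faults so far: 2)
  step 2: ref 4 -> HIT, frames=[4,2,-] (faults so far: 2)
  step 3: ref 5 -> FAULT, frames=[4,2,5] (faults so far: 3)
  step 4: ref 4 -> HIT, frames=[4,2,5] (faults so far: 3)
  step 5: ref 5 -> HIT, frames=[4,2,5] (faults so far: 3)
  step 6: ref 3 -> FAULT, evict 2, frames=[4,3,5] (faults so far: 4)
  step 7: ref 3 -> HIT, frames=[4,3,5] (faults so far: 4)
  step 8: ref 6 -> FAULT, evict 4, frames=[6,3,5] (faults so far: 5)
  step 9: ref 4 -> FAULT, evict 5, frames=[6,3,4] (faults so far: 6)
  step 10: ref 5 -> FAULT, evict 3, frames=[6,5,4] (faults so far: 7)
  step 11: ref 3 -> FAULT, evict 6, frames=[3,5,4] (faults so far: 8)
  step 12: ref 5 -> HIT, frames=[3,5,4] (faults so far: 8)
  LRU total faults: 8
--- Optimal ---
  step 0: ref 4 -> FAULT, frames=[4,-,-] (faults so far: 1)
  step 1: ref 2 -> FAULT, frames=[4,2,-] (faults so far: 2)
  step 2: ref 4 -> HIT, frames=[4,2,-] (faults so far: 2)
  step 3: ref 5 -> FAULT, frames=[4,2,5] (faults so far: 3)
  step 4: ref 4 -> HIT, frames=[4,2,5] (faults so far: 3)
  step 5: ref 5 -> HIT, frames=[4,2,5] (faults so far: 3)
  step 6: ref 3 -> FAULT, evict 2, frames=[4,3,5] (faults so far: 4)
  step 7: ref 3 -> HIT, frames=[4,3,5] (faults so far: 4)
  step 8: ref 6 -> FAULT, evict 3, frames=[4,6,5] (faults so far: 5)
  step 9: ref 4 -> HIT, frames=[4,6,5] (faults so far: 5)
  step 10: ref 5 -> HIT, frames=[4,6,5] (faults so far: 5)
  step 11: ref 3 -> FAULT, evict 4, frames=[3,6,5] (faults so far: 6)
  step 12: ref 5 -> HIT, frames=[3,6,5] (faults so far: 6)
  Optimal total faults: 6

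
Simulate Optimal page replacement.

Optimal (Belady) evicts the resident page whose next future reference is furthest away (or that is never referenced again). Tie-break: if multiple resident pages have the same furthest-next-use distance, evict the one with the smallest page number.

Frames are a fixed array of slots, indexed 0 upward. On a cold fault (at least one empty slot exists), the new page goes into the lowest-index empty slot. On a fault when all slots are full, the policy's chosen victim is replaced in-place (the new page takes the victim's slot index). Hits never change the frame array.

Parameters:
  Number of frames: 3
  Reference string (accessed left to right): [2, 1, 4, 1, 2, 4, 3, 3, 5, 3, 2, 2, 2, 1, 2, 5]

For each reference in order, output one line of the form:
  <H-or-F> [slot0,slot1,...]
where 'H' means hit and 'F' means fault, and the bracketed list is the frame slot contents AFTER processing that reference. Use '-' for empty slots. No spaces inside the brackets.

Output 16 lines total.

F [2,-,-]
F [2,1,-]
F [2,1,4]
H [2,1,4]
H [2,1,4]
H [2,1,4]
F [2,1,3]
H [2,1,3]
F [2,5,3]
H [2,5,3]
H [2,5,3]
H [2,5,3]
H [2,5,3]
F [2,5,1]
H [2,5,1]
H [2,5,1]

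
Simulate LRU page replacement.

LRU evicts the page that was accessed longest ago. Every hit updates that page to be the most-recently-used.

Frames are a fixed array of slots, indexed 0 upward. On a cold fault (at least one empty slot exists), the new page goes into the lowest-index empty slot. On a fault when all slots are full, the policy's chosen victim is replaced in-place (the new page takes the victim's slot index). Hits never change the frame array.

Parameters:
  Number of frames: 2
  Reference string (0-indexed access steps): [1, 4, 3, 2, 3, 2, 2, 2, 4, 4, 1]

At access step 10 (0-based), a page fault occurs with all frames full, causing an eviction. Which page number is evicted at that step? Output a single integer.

Step 0: ref 1 -> FAULT, frames=[1,-]
Step 1: ref 4 -> FAULT, frames=[1,4]
Step 2: ref 3 -> FAULT, evict 1, frames=[3,4]
Step 3: ref 2 -> FAULT, evict 4, frames=[3,2]
Step 4: ref 3 -> HIT, frames=[3,2]
Step 5: ref 2 -> HIT, frames=[3,2]
Step 6: ref 2 -> HIT, frames=[3,2]
Step 7: ref 2 -> HIT, frames=[3,2]
Step 8: ref 4 -> FAULT, evict 3, frames=[4,2]
Step 9: ref 4 -> HIT, frames=[4,2]
Step 10: ref 1 -> FAULT, evict 2, frames=[4,1]
At step 10: evicted page 2

Answer: 2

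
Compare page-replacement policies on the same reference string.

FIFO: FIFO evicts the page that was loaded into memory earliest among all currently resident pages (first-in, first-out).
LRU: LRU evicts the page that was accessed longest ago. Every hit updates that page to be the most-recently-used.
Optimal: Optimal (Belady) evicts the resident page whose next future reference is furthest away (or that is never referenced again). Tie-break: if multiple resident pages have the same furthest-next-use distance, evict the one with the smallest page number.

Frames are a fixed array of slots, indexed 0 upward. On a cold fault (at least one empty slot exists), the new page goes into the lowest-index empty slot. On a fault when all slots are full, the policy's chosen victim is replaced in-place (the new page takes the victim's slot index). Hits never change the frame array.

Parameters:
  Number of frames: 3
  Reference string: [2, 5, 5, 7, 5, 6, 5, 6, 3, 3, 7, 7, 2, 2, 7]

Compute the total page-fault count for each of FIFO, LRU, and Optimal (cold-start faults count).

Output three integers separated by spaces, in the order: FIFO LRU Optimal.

--- FIFO ---
  step 0: ref 2 -> FAULT, frames=[2,-,-] (faults so far: 1)
  step 1: ref 5 -> FAULT, frames=[2,5,-] (faults so far: 2)
  step 2: ref 5 -> HIT, frames=[2,5,-] (faults so far: 2)
  step 3: ref 7 -> FAULT, frames=[2,5,7] (faults so far: 3)
  step 4: ref 5 -> HIT, frames=[2,5,7] (faults so far: 3)
  step 5: ref 6 -> FAULT, evict 2, frames=[6,5,7] (faults so far: 4)
  step 6: ref 5 -> HIT, frames=[6,5,7] (faults so far: 4)
  step 7: ref 6 -> HIT, frames=[6,5,7] (faults so far: 4)
  step 8: ref 3 -> FAULT, evict 5, frames=[6,3,7] (faults so far: 5)
  step 9: ref 3 -> HIT, frames=[6,3,7] (faults so far: 5)
  step 10: ref 7 -> HIT, frames=[6,3,7] (faults so far: 5)
  step 11: ref 7 -> HIT, frames=[6,3,7] (faults so far: 5)
  step 12: ref 2 -> FAULT, evict 7, frames=[6,3,2] (faults so far: 6)
  step 13: ref 2 -> HIT, frames=[6,3,2] (faults so far: 6)
  step 14: ref 7 -> FAULT, evict 6, frames=[7,3,2] (faults so far: 7)
  FIFO total faults: 7
--- LRU ---
  step 0: ref 2 -> FAULT, frames=[2,-,-] (faults so far: 1)
  step 1: ref 5 -> FAULT, frames=[2,5,-] (faults so far: 2)
  step 2: ref 5 -> HIT, frames=[2,5,-] (faults so far: 2)
  step 3: ref 7 -> FAULT, frames=[2,5,7] (faults so far: 3)
  step 4: ref 5 -> HIT, frames=[2,5,7] (faults so far: 3)
  step 5: ref 6 -> FAULT, evict 2, frames=[6,5,7] (faults so far: 4)
  step 6: ref 5 -> HIT, frames=[6,5,7] (faults so far: 4)
  step 7: ref 6 -> HIT, frames=[6,5,7] (faults so far: 4)
  step 8: ref 3 -> FAULT, evict 7, frames=[6,5,3] (faults so far: 5)
  step 9: ref 3 -> HIT, frames=[6,5,3] (faults so far: 5)
  step 10: ref 7 -> FAULT, evict 5, frames=[6,7,3] (faults so far: 6)
  step 11: ref 7 -> HIT, frames=[6,7,3] (faults so far: 6)
  step 12: ref 2 -> FAULT, evict 6, frames=[2,7,3] (faults so far: 7)
  step 13: ref 2 -> HIT, frames=[2,7,3] (faults so far: 7)
  step 14: ref 7 -> HIT, frames=[2,7,3] (faults so far: 7)
  LRU total faults: 7
--- Optimal ---
  step 0: ref 2 -> FAULT, frames=[2,-,-] (faults so far: 1)
  step 1: ref 5 -> FAULT, frames=[2,5,-] (faults so far: 2)
  step 2: ref 5 -> HIT, frames=[2,5,-] (faults so far: 2)
  step 3: ref 7 -> FAULT, frames=[2,5,7] (faults so far: 3)
  step 4: ref 5 -> HIT, frames=[2,5,7] (faults so far: 3)
  step 5: ref 6 -> FAULT, evict 2, frames=[6,5,7] (faults so far: 4)
  step 6: ref 5 -> HIT, frames=[6,5,7] (faults so far: 4)
  step 7: ref 6 -> HIT, frames=[6,5,7] (faults so far: 4)
  step 8: ref 3 -> FAULT, evict 5, frames=[6,3,7] (faults so far: 5)
  step 9: ref 3 -> HIT, frames=[6,3,7] (faults so far: 5)
  step 10: ref 7 -> HIT, frames=[6,3,7] (faults so far: 5)
  step 11: ref 7 -> HIT, frames=[6,3,7] (faults so far: 5)
  step 12: ref 2 -> FAULT, evict 3, frames=[6,2,7] (faults so far: 6)
  step 13: ref 2 -> HIT, frames=[6,2,7] (faults so far: 6)
  step 14: ref 7 -> HIT, frames=[6,2,7] (faults so far: 6)
  Optimal total faults: 6

Answer: 7 7 6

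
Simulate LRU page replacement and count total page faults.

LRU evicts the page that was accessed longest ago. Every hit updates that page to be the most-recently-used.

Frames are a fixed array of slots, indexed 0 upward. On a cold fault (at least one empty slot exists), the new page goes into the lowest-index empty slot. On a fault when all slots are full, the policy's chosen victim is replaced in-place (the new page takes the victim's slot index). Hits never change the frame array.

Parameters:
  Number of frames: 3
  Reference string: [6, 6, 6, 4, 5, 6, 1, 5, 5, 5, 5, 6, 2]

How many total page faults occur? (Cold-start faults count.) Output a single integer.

Step 0: ref 6 → FAULT, frames=[6,-,-]
Step 1: ref 6 → HIT, frames=[6,-,-]
Step 2: ref 6 → HIT, frames=[6,-,-]
Step 3: ref 4 → FAULT, frames=[6,4,-]
Step 4: ref 5 → FAULT, frames=[6,4,5]
Step 5: ref 6 → HIT, frames=[6,4,5]
Step 6: ref 1 → FAULT (evict 4), frames=[6,1,5]
Step 7: ref 5 → HIT, frames=[6,1,5]
Step 8: ref 5 → HIT, frames=[6,1,5]
Step 9: ref 5 → HIT, frames=[6,1,5]
Step 10: ref 5 → HIT, frames=[6,1,5]
Step 11: ref 6 → HIT, frames=[6,1,5]
Step 12: ref 2 → FAULT (evict 1), frames=[6,2,5]
Total faults: 5

Answer: 5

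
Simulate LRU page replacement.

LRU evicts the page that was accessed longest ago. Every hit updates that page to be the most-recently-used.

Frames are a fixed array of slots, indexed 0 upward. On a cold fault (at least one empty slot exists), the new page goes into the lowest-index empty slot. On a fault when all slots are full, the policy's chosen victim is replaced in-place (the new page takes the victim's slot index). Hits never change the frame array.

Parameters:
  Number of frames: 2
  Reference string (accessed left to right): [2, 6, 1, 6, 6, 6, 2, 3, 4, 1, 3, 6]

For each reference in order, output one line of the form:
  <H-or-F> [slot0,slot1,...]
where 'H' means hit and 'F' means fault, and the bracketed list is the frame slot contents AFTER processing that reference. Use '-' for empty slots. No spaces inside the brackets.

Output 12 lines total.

F [2,-]
F [2,6]
F [1,6]
H [1,6]
H [1,6]
H [1,6]
F [2,6]
F [2,3]
F [4,3]
F [4,1]
F [3,1]
F [3,6]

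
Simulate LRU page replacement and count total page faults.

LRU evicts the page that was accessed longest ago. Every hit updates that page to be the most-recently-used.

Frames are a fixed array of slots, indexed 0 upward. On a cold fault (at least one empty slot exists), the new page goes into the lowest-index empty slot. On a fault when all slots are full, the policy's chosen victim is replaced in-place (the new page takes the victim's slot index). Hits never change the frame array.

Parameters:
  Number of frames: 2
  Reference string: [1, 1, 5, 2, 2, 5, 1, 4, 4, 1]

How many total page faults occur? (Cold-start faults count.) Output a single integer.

Step 0: ref 1 → FAULT, frames=[1,-]
Step 1: ref 1 → HIT, frames=[1,-]
Step 2: ref 5 → FAULT, frames=[1,5]
Step 3: ref 2 → FAULT (evict 1), frames=[2,5]
Step 4: ref 2 → HIT, frames=[2,5]
Step 5: ref 5 → HIT, frames=[2,5]
Step 6: ref 1 → FAULT (evict 2), frames=[1,5]
Step 7: ref 4 → FAULT (evict 5), frames=[1,4]
Step 8: ref 4 → HIT, frames=[1,4]
Step 9: ref 1 → HIT, frames=[1,4]
Total faults: 5

Answer: 5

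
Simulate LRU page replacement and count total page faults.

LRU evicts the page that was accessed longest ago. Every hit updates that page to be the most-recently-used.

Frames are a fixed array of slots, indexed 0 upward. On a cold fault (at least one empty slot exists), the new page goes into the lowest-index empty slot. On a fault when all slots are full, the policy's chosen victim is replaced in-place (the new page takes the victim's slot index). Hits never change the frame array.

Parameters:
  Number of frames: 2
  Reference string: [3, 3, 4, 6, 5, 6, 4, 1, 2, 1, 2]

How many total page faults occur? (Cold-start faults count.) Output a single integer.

Answer: 7

Derivation:
Step 0: ref 3 → FAULT, frames=[3,-]
Step 1: ref 3 → HIT, frames=[3,-]
Step 2: ref 4 → FAULT, frames=[3,4]
Step 3: ref 6 → FAULT (evict 3), frames=[6,4]
Step 4: ref 5 → FAULT (evict 4), frames=[6,5]
Step 5: ref 6 → HIT, frames=[6,5]
Step 6: ref 4 → FAULT (evict 5), frames=[6,4]
Step 7: ref 1 → FAULT (evict 6), frames=[1,4]
Step 8: ref 2 → FAULT (evict 4), frames=[1,2]
Step 9: ref 1 → HIT, frames=[1,2]
Step 10: ref 2 → HIT, frames=[1,2]
Total faults: 7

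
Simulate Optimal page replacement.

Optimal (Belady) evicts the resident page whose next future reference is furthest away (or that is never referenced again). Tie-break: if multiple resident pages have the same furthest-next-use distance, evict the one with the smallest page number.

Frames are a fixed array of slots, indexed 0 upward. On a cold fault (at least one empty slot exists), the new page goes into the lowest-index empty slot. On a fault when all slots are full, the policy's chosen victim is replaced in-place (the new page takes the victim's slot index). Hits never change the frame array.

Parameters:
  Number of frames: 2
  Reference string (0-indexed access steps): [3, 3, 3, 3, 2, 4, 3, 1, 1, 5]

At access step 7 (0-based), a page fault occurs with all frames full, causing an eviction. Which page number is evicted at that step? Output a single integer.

Step 0: ref 3 -> FAULT, frames=[3,-]
Step 1: ref 3 -> HIT, frames=[3,-]
Step 2: ref 3 -> HIT, frames=[3,-]
Step 3: ref 3 -> HIT, frames=[3,-]
Step 4: ref 2 -> FAULT, frames=[3,2]
Step 5: ref 4 -> FAULT, evict 2, frames=[3,4]
Step 6: ref 3 -> HIT, frames=[3,4]
Step 7: ref 1 -> FAULT, evict 3, frames=[1,4]
At step 7: evicted page 3

Answer: 3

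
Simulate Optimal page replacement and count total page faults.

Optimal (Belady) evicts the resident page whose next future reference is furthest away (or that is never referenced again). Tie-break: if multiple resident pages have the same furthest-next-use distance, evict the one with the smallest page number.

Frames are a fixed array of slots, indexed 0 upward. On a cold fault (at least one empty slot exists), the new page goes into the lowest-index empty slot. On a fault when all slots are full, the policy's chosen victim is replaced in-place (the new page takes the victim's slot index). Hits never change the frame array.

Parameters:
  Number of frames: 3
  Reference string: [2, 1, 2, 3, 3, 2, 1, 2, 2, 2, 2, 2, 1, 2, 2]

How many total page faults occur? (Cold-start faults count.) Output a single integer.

Step 0: ref 2 → FAULT, frames=[2,-,-]
Step 1: ref 1 → FAULT, frames=[2,1,-]
Step 2: ref 2 → HIT, frames=[2,1,-]
Step 3: ref 3 → FAULT, frames=[2,1,3]
Step 4: ref 3 → HIT, frames=[2,1,3]
Step 5: ref 2 → HIT, frames=[2,1,3]
Step 6: ref 1 → HIT, frames=[2,1,3]
Step 7: ref 2 → HIT, frames=[2,1,3]
Step 8: ref 2 → HIT, frames=[2,1,3]
Step 9: ref 2 → HIT, frames=[2,1,3]
Step 10: ref 2 → HIT, frames=[2,1,3]
Step 11: ref 2 → HIT, frames=[2,1,3]
Step 12: ref 1 → HIT, frames=[2,1,3]
Step 13: ref 2 → HIT, frames=[2,1,3]
Step 14: ref 2 → HIT, frames=[2,1,3]
Total faults: 3

Answer: 3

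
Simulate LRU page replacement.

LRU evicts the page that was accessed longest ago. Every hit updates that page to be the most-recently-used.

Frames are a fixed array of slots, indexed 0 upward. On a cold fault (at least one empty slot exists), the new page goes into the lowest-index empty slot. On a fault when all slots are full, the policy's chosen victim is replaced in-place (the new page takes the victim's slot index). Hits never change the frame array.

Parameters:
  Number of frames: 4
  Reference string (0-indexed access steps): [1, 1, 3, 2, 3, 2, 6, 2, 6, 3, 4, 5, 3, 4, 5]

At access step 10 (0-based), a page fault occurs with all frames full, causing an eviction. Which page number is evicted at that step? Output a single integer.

Answer: 1

Derivation:
Step 0: ref 1 -> FAULT, frames=[1,-,-,-]
Step 1: ref 1 -> HIT, frames=[1,-,-,-]
Step 2: ref 3 -> FAULT, frames=[1,3,-,-]
Step 3: ref 2 -> FAULT, frames=[1,3,2,-]
Step 4: ref 3 -> HIT, frames=[1,3,2,-]
Step 5: ref 2 -> HIT, frames=[1,3,2,-]
Step 6: ref 6 -> FAULT, frames=[1,3,2,6]
Step 7: ref 2 -> HIT, frames=[1,3,2,6]
Step 8: ref 6 -> HIT, frames=[1,3,2,6]
Step 9: ref 3 -> HIT, frames=[1,3,2,6]
Step 10: ref 4 -> FAULT, evict 1, frames=[4,3,2,6]
At step 10: evicted page 1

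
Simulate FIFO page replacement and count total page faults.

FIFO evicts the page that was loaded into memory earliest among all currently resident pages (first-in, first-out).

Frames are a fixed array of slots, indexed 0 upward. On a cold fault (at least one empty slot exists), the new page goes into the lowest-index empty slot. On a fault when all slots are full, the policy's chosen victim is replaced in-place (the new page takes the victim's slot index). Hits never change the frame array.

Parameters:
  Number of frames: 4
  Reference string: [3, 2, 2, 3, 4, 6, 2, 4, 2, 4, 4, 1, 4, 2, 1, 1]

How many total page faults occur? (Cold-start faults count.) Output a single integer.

Step 0: ref 3 → FAULT, frames=[3,-,-,-]
Step 1: ref 2 → FAULT, frames=[3,2,-,-]
Step 2: ref 2 → HIT, frames=[3,2,-,-]
Step 3: ref 3 → HIT, frames=[3,2,-,-]
Step 4: ref 4 → FAULT, frames=[3,2,4,-]
Step 5: ref 6 → FAULT, frames=[3,2,4,6]
Step 6: ref 2 → HIT, frames=[3,2,4,6]
Step 7: ref 4 → HIT, frames=[3,2,4,6]
Step 8: ref 2 → HIT, frames=[3,2,4,6]
Step 9: ref 4 → HIT, frames=[3,2,4,6]
Step 10: ref 4 → HIT, frames=[3,2,4,6]
Step 11: ref 1 → FAULT (evict 3), frames=[1,2,4,6]
Step 12: ref 4 → HIT, frames=[1,2,4,6]
Step 13: ref 2 → HIT, frames=[1,2,4,6]
Step 14: ref 1 → HIT, frames=[1,2,4,6]
Step 15: ref 1 → HIT, frames=[1,2,4,6]
Total faults: 5

Answer: 5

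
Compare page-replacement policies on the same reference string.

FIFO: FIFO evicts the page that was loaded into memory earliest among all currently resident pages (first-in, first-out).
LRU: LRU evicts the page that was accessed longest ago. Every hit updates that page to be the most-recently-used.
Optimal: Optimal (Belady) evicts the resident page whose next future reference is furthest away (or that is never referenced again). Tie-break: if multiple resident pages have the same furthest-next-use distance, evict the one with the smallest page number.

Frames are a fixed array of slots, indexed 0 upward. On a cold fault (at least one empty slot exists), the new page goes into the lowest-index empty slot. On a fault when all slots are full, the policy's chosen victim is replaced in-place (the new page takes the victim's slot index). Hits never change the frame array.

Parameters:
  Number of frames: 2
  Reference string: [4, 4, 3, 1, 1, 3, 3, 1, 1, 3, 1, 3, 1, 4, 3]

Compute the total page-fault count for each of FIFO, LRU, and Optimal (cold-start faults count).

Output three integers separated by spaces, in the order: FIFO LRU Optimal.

--- FIFO ---
  step 0: ref 4 -> FAULT, frames=[4,-] (faults so far: 1)
  step 1: ref 4 -> HIT, frames=[4,-] (faults so far: 1)
  step 2: ref 3 -> FAULT, frames=[4,3] (faults so far: 2)
  step 3: ref 1 -> FAULT, evict 4, frames=[1,3] (faults so far: 3)
  step 4: ref 1 -> HIT, frames=[1,3] (faults so far: 3)
  step 5: ref 3 -> HIT, frames=[1,3] (faults so far: 3)
  step 6: ref 3 -> HIT, frames=[1,3] (faults so far: 3)
  step 7: ref 1 -> HIT, frames=[1,3] (faults so far: 3)
  step 8: ref 1 -> HIT, frames=[1,3] (faults so far: 3)
  step 9: ref 3 -> HIT, frames=[1,3] (faults so far: 3)
  step 10: ref 1 -> HIT, frames=[1,3] (faults so far: 3)
  step 11: ref 3 -> HIT, frames=[1,3] (faults so far: 3)
  step 12: ref 1 -> HIT, frames=[1,3] (faults so far: 3)
  step 13: ref 4 -> FAULT, evict 3, frames=[1,4] (faults so far: 4)
  step 14: ref 3 -> FAULT, evict 1, frames=[3,4] (faults so far: 5)
  FIFO total faults: 5
--- LRU ---
  step 0: ref 4 -> FAULT, frames=[4,-] (faults so far: 1)
  step 1: ref 4 -> HIT, frames=[4,-] (faults so far: 1)
  step 2: ref 3 -> FAULT, frames=[4,3] (faults so far: 2)
  step 3: ref 1 -> FAULT, evict 4, frames=[1,3] (faults so far: 3)
  step 4: ref 1 -> HIT, frames=[1,3] (faults so far: 3)
  step 5: ref 3 -> HIT, frames=[1,3] (faults so far: 3)
  step 6: ref 3 -> HIT, frames=[1,3] (faults so far: 3)
  step 7: ref 1 -> HIT, frames=[1,3] (faults so far: 3)
  step 8: ref 1 -> HIT, frames=[1,3] (faults so far: 3)
  step 9: ref 3 -> HIT, frames=[1,3] (faults so far: 3)
  step 10: ref 1 -> HIT, frames=[1,3] (faults so far: 3)
  step 11: ref 3 -> HIT, frames=[1,3] (faults so far: 3)
  step 12: ref 1 -> HIT, frames=[1,3] (faults so far: 3)
  step 13: ref 4 -> FAULT, evict 3, frames=[1,4] (faults so far: 4)
  step 14: ref 3 -> FAULT, evict 1, frames=[3,4] (faults so far: 5)
  LRU total faults: 5
--- Optimal ---
  step 0: ref 4 -> FAULT, frames=[4,-] (faults so far: 1)
  step 1: ref 4 -> HIT, frames=[4,-] (faults so far: 1)
  step 2: ref 3 -> FAULT, frames=[4,3] (faults so far: 2)
  step 3: ref 1 -> FAULT, evict 4, frames=[1,3] (faults so far: 3)
  step 4: ref 1 -> HIT, frames=[1,3] (faults so far: 3)
  step 5: ref 3 -> HIT, frames=[1,3] (faults so far: 3)
  step 6: ref 3 -> HIT, frames=[1,3] (faults so far: 3)
  step 7: ref 1 -> HIT, frames=[1,3] (faults so far: 3)
  step 8: ref 1 -> HIT, frames=[1,3] (faults so far: 3)
  step 9: ref 3 -> HIT, frames=[1,3] (faults so far: 3)
  step 10: ref 1 -> HIT, frames=[1,3] (faults so far: 3)
  step 11: ref 3 -> HIT, frames=[1,3] (faults so far: 3)
  step 12: ref 1 -> HIT, frames=[1,3] (faults so far: 3)
  step 13: ref 4 -> FAULT, evict 1, frames=[4,3] (faults so far: 4)
  step 14: ref 3 -> HIT, frames=[4,3] (faults so far: 4)
  Optimal total faults: 4

Answer: 5 5 4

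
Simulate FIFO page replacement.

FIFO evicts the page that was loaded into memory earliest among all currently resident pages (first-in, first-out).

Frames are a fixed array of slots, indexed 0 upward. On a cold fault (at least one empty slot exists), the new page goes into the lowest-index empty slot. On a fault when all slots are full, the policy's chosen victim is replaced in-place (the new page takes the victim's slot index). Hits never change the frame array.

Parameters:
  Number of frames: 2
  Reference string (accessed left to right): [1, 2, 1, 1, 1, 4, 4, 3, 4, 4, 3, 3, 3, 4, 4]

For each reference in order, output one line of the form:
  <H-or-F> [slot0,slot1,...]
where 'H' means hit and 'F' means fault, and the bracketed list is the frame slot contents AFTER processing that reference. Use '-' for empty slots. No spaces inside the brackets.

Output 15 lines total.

F [1,-]
F [1,2]
H [1,2]
H [1,2]
H [1,2]
F [4,2]
H [4,2]
F [4,3]
H [4,3]
H [4,3]
H [4,3]
H [4,3]
H [4,3]
H [4,3]
H [4,3]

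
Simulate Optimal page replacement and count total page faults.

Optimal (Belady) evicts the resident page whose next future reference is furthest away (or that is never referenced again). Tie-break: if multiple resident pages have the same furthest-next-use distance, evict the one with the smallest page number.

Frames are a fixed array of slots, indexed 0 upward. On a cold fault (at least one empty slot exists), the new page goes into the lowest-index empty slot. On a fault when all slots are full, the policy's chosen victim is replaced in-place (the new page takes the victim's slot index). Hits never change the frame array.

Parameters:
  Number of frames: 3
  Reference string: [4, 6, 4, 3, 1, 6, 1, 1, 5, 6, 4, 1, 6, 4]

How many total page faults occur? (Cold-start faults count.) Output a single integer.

Step 0: ref 4 → FAULT, frames=[4,-,-]
Step 1: ref 6 → FAULT, frames=[4,6,-]
Step 2: ref 4 → HIT, frames=[4,6,-]
Step 3: ref 3 → FAULT, frames=[4,6,3]
Step 4: ref 1 → FAULT (evict 3), frames=[4,6,1]
Step 5: ref 6 → HIT, frames=[4,6,1]
Step 6: ref 1 → HIT, frames=[4,6,1]
Step 7: ref 1 → HIT, frames=[4,6,1]
Step 8: ref 5 → FAULT (evict 1), frames=[4,6,5]
Step 9: ref 6 → HIT, frames=[4,6,5]
Step 10: ref 4 → HIT, frames=[4,6,5]
Step 11: ref 1 → FAULT (evict 5), frames=[4,6,1]
Step 12: ref 6 → HIT, frames=[4,6,1]
Step 13: ref 4 → HIT, frames=[4,6,1]
Total faults: 6

Answer: 6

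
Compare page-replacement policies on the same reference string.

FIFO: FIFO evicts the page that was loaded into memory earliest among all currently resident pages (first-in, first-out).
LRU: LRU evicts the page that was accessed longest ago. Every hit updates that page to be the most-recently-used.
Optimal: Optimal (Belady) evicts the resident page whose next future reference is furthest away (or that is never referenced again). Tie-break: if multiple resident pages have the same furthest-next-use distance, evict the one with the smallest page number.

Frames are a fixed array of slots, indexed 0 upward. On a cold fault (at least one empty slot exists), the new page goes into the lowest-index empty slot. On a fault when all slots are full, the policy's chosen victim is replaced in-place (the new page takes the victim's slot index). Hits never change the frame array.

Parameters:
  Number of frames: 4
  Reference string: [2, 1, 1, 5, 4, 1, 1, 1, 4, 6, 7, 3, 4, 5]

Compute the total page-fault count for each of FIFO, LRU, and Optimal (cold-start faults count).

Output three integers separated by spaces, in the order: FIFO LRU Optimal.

--- FIFO ---
  step 0: ref 2 -> FAULT, frames=[2,-,-,-] (faults so far: 1)
  step 1: ref 1 -> FAULT, frames=[2,1,-,-] (faults so far: 2)
  step 2: ref 1 -> HIT, frames=[2,1,-,-] (faults so far: 2)
  step 3: ref 5 -> FAULT, frames=[2,1,5,-] (faults so far: 3)
  step 4: ref 4 -> FAULT, frames=[2,1,5,4] (faults so far: 4)
  step 5: ref 1 -> HIT, frames=[2,1,5,4] (faults so far: 4)
  step 6: ref 1 -> HIT, frames=[2,1,5,4] (faults so far: 4)
  step 7: ref 1 -> HIT, frames=[2,1,5,4] (faults so far: 4)
  step 8: ref 4 -> HIT, frames=[2,1,5,4] (faults so far: 4)
  step 9: ref 6 -> FAULT, evict 2, frames=[6,1,5,4] (faults so far: 5)
  step 10: ref 7 -> FAULT, evict 1, frames=[6,7,5,4] (faults so far: 6)
  step 11: ref 3 -> FAULT, evict 5, frames=[6,7,3,4] (faults so far: 7)
  step 12: ref 4 -> HIT, frames=[6,7,3,4] (faults so far: 7)
  step 13: ref 5 -> FAULT, evict 4, frames=[6,7,3,5] (faults so far: 8)
  FIFO total faults: 8
--- LRU ---
  step 0: ref 2 -> FAULT, frames=[2,-,-,-] (faults so far: 1)
  step 1: ref 1 -> FAULT, frames=[2,1,-,-] (faults so far: 2)
  step 2: ref 1 -> HIT, frames=[2,1,-,-] (faults so far: 2)
  step 3: ref 5 -> FAULT, frames=[2,1,5,-] (faults so far: 3)
  step 4: ref 4 -> FAULT, frames=[2,1,5,4] (faults so far: 4)
  step 5: ref 1 -> HIT, frames=[2,1,5,4] (faults so far: 4)
  step 6: ref 1 -> HIT, frames=[2,1,5,4] (faults so far: 4)
  step 7: ref 1 -> HIT, frames=[2,1,5,4] (faults so far: 4)
  step 8: ref 4 -> HIT, frames=[2,1,5,4] (faults so far: 4)
  step 9: ref 6 -> FAULT, evict 2, frames=[6,1,5,4] (faults so far: 5)
  step 10: ref 7 -> FAULT, evict 5, frames=[6,1,7,4] (faults so far: 6)
  step 11: ref 3 -> FAULT, evict 1, frames=[6,3,7,4] (faults so far: 7)
  step 12: ref 4 -> HIT, frames=[6,3,7,4] (faults so far: 7)
  step 13: ref 5 -> FAULT, evict 6, frames=[5,3,7,4] (faults so far: 8)
  LRU total faults: 8
--- Optimal ---
  step 0: ref 2 -> FAULT, frames=[2,-,-,-] (faults so far: 1)
  step 1: ref 1 -> FAULT, frames=[2,1,-,-] (faults so far: 2)
  step 2: ref 1 -> HIT, frames=[2,1,-,-] (faults so far: 2)
  step 3: ref 5 -> FAULT, frames=[2,1,5,-] (faults so far: 3)
  step 4: ref 4 -> FAULT, frames=[2,1,5,4] (faults so far: 4)
  step 5: ref 1 -> HIT, frames=[2,1,5,4] (faults so far: 4)
  step 6: ref 1 -> HIT, frames=[2,1,5,4] (faults so far: 4)
  step 7: ref 1 -> HIT, frames=[2,1,5,4] (faults so far: 4)
  step 8: ref 4 -> HIT, frames=[2,1,5,4] (faults so far: 4)
  step 9: ref 6 -> FAULT, evict 1, frames=[2,6,5,4] (faults so far: 5)
  step 10: ref 7 -> FAULT, evict 2, frames=[7,6,5,4] (faults so far: 6)
  step 11: ref 3 -> FAULT, evict 6, frames=[7,3,5,4] (faults so far: 7)
  step 12: ref 4 -> HIT, frames=[7,3,5,4] (faults so far: 7)
  step 13: ref 5 -> HIT, frames=[7,3,5,4] (faults so far: 7)
  Optimal total faults: 7

Answer: 8 8 7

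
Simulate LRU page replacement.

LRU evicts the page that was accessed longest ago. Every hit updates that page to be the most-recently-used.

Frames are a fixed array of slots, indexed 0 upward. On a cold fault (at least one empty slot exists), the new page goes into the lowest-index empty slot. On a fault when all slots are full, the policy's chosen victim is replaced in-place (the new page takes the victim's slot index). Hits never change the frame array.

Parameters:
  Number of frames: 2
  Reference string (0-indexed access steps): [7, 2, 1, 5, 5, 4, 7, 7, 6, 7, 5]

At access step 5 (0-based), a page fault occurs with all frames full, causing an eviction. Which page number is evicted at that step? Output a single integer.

Answer: 1

Derivation:
Step 0: ref 7 -> FAULT, frames=[7,-]
Step 1: ref 2 -> FAULT, frames=[7,2]
Step 2: ref 1 -> FAULT, evict 7, frames=[1,2]
Step 3: ref 5 -> FAULT, evict 2, frames=[1,5]
Step 4: ref 5 -> HIT, frames=[1,5]
Step 5: ref 4 -> FAULT, evict 1, frames=[4,5]
At step 5: evicted page 1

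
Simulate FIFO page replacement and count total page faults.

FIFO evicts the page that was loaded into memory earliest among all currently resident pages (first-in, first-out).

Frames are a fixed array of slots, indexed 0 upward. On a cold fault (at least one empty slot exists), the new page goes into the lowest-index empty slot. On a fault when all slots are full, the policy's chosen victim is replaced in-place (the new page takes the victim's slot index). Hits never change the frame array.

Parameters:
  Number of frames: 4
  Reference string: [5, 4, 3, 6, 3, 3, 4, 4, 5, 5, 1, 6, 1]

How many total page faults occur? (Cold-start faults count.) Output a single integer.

Answer: 5

Derivation:
Step 0: ref 5 → FAULT, frames=[5,-,-,-]
Step 1: ref 4 → FAULT, frames=[5,4,-,-]
Step 2: ref 3 → FAULT, frames=[5,4,3,-]
Step 3: ref 6 → FAULT, frames=[5,4,3,6]
Step 4: ref 3 → HIT, frames=[5,4,3,6]
Step 5: ref 3 → HIT, frames=[5,4,3,6]
Step 6: ref 4 → HIT, frames=[5,4,3,6]
Step 7: ref 4 → HIT, frames=[5,4,3,6]
Step 8: ref 5 → HIT, frames=[5,4,3,6]
Step 9: ref 5 → HIT, frames=[5,4,3,6]
Step 10: ref 1 → FAULT (evict 5), frames=[1,4,3,6]
Step 11: ref 6 → HIT, frames=[1,4,3,6]
Step 12: ref 1 → HIT, frames=[1,4,3,6]
Total faults: 5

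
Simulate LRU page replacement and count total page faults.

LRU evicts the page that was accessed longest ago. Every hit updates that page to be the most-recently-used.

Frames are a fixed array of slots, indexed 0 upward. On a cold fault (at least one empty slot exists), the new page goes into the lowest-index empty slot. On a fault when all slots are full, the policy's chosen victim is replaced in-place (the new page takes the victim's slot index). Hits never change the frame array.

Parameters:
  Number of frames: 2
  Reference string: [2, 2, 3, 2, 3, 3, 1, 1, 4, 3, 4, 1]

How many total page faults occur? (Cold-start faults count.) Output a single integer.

Answer: 6

Derivation:
Step 0: ref 2 → FAULT, frames=[2,-]
Step 1: ref 2 → HIT, frames=[2,-]
Step 2: ref 3 → FAULT, frames=[2,3]
Step 3: ref 2 → HIT, frames=[2,3]
Step 4: ref 3 → HIT, frames=[2,3]
Step 5: ref 3 → HIT, frames=[2,3]
Step 6: ref 1 → FAULT (evict 2), frames=[1,3]
Step 7: ref 1 → HIT, frames=[1,3]
Step 8: ref 4 → FAULT (evict 3), frames=[1,4]
Step 9: ref 3 → FAULT (evict 1), frames=[3,4]
Step 10: ref 4 → HIT, frames=[3,4]
Step 11: ref 1 → FAULT (evict 3), frames=[1,4]
Total faults: 6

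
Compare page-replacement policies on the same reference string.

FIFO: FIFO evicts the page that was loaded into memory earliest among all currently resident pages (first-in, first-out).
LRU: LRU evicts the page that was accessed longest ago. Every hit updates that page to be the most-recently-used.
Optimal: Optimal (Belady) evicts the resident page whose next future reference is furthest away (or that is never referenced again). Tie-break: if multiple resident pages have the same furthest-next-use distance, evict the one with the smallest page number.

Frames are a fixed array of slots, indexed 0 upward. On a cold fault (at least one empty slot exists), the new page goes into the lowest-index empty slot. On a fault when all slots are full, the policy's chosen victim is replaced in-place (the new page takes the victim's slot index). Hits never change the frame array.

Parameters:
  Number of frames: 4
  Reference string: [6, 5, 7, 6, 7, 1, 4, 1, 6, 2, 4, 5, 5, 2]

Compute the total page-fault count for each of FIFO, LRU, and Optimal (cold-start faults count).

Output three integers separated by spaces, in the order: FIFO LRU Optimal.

--- FIFO ---
  step 0: ref 6 -> FAULT, frames=[6,-,-,-] (faults so far: 1)
  step 1: ref 5 -> FAULT, frames=[6,5,-,-] (faults so far: 2)
  step 2: ref 7 -> FAULT, frames=[6,5,7,-] (faults so far: 3)
  step 3: ref 6 -> HIT, frames=[6,5,7,-] (faults so far: 3)
  step 4: ref 7 -> HIT, frames=[6,5,7,-] (faults so far: 3)
  step 5: ref 1 -> FAULT, frames=[6,5,7,1] (faults so far: 4)
  step 6: ref 4 -> FAULT, evict 6, frames=[4,5,7,1] (faults so far: 5)
  step 7: ref 1 -> HIT, frames=[4,5,7,1] (faults so far: 5)
  step 8: ref 6 -> FAULT, evict 5, frames=[4,6,7,1] (faults so far: 6)
  step 9: ref 2 -> FAULT, evict 7, frames=[4,6,2,1] (faults so far: 7)
  step 10: ref 4 -> HIT, frames=[4,6,2,1] (faults so far: 7)
  step 11: ref 5 -> FAULT, evict 1, frames=[4,6,2,5] (faults so far: 8)
  step 12: ref 5 -> HIT, frames=[4,6,2,5] (faults so far: 8)
  step 13: ref 2 -> HIT, frames=[4,6,2,5] (faults so far: 8)
  FIFO total faults: 8
--- LRU ---
  step 0: ref 6 -> FAULT, frames=[6,-,-,-] (faults so far: 1)
  step 1: ref 5 -> FAULT, frames=[6,5,-,-] (faults so far: 2)
  step 2: ref 7 -> FAULT, frames=[6,5,7,-] (faults so far: 3)
  step 3: ref 6 -> HIT, frames=[6,5,7,-] (faults so far: 3)
  step 4: ref 7 -> HIT, frames=[6,5,7,-] (faults so far: 3)
  step 5: ref 1 -> FAULT, frames=[6,5,7,1] (faults so far: 4)
  step 6: ref 4 -> FAULT, evict 5, frames=[6,4,7,1] (faults so far: 5)
  step 7: ref 1 -> HIT, frames=[6,4,7,1] (faults so far: 5)
  step 8: ref 6 -> HIT, frames=[6,4,7,1] (faults so far: 5)
  step 9: ref 2 -> FAULT, evict 7, frames=[6,4,2,1] (faults so far: 6)
  step 10: ref 4 -> HIT, frames=[6,4,2,1] (faults so far: 6)
  step 11: ref 5 -> FAULT, evict 1, frames=[6,4,2,5] (faults so far: 7)
  step 12: ref 5 -> HIT, frames=[6,4,2,5] (faults so far: 7)
  step 13: ref 2 -> HIT, frames=[6,4,2,5] (faults so far: 7)
  LRU total faults: 7
--- Optimal ---
  step 0: ref 6 -> FAULT, frames=[6,-,-,-] (faults so far: 1)
  step 1: ref 5 -> FAULT, frames=[6,5,-,-] (faults so far: 2)
  step 2: ref 7 -> FAULT, frames=[6,5,7,-] (faults so far: 3)
  step 3: ref 6 -> HIT, frames=[6,5,7,-] (faults so far: 3)
  step 4: ref 7 -> HIT, frames=[6,5,7,-] (faults so far: 3)
  step 5: ref 1 -> FAULT, frames=[6,5,7,1] (faults so far: 4)
  step 6: ref 4 -> FAULT, evict 7, frames=[6,5,4,1] (faults so far: 5)
  step 7: ref 1 -> HIT, frames=[6,5,4,1] (faults so far: 5)
  step 8: ref 6 -> HIT, frames=[6,5,4,1] (faults so far: 5)
  step 9: ref 2 -> FAULT, evict 1, frames=[6,5,4,2] (faults so far: 6)
  step 10: ref 4 -> HIT, frames=[6,5,4,2] (faults so far: 6)
  step 11: ref 5 -> HIT, frames=[6,5,4,2] (faults so far: 6)
  step 12: ref 5 -> HIT, frames=[6,5,4,2] (faults so far: 6)
  step 13: ref 2 -> HIT, frames=[6,5,4,2] (faults so far: 6)
  Optimal total faults: 6

Answer: 8 7 6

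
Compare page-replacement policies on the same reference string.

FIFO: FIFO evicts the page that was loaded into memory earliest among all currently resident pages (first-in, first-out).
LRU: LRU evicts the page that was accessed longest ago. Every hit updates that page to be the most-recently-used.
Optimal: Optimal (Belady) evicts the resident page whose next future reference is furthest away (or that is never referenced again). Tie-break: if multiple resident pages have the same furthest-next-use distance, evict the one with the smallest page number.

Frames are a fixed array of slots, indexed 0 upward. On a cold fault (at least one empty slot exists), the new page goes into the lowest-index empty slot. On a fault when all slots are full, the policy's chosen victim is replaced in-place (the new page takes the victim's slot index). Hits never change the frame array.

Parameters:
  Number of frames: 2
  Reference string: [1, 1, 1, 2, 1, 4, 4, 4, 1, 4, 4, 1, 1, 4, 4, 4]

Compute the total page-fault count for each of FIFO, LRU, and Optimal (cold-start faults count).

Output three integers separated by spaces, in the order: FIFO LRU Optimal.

Answer: 4 3 3

Derivation:
--- FIFO ---
  step 0: ref 1 -> FAULT, frames=[1,-] (faults so far: 1)
  step 1: ref 1 -> HIT, frames=[1,-] (faults so far: 1)
  step 2: ref 1 -> HIT, frames=[1,-] (faults so far: 1)
  step 3: ref 2 -> FAULT, frames=[1,2] (faults so far: 2)
  step 4: ref 1 -> HIT, frames=[1,2] (faults so far: 2)
  step 5: ref 4 -> FAULT, evict 1, frames=[4,2] (faults so far: 3)
  step 6: ref 4 -> HIT, frames=[4,2] (faults so far: 3)
  step 7: ref 4 -> HIT, frames=[4,2] (faults so far: 3)
  step 8: ref 1 -> FAULT, evict 2, frames=[4,1] (faults so far: 4)
  step 9: ref 4 -> HIT, frames=[4,1] (faults so far: 4)
  step 10: ref 4 -> HIT, frames=[4,1] (faults so far: 4)
  step 11: ref 1 -> HIT, frames=[4,1] (faults so far: 4)
  step 12: ref 1 -> HIT, frames=[4,1] (faults so far: 4)
  step 13: ref 4 -> HIT, frames=[4,1] (faults so far: 4)
  step 14: ref 4 -> HIT, frames=[4,1] (faults so far: 4)
  step 15: ref 4 -> HIT, frames=[4,1] (faults so far: 4)
  FIFO total faults: 4
--- LRU ---
  step 0: ref 1 -> FAULT, frames=[1,-] (faults so far: 1)
  step 1: ref 1 -> HIT, frames=[1,-] (faults so far: 1)
  step 2: ref 1 -> HIT, frames=[1,-] (faults so far: 1)
  step 3: ref 2 -> FAULT, frames=[1,2] (faults so far: 2)
  step 4: ref 1 -> HIT, frames=[1,2] (faults so far: 2)
  step 5: ref 4 -> FAULT, evict 2, frames=[1,4] (faults so far: 3)
  step 6: ref 4 -> HIT, frames=[1,4] (faults so far: 3)
  step 7: ref 4 -> HIT, frames=[1,4] (faults so far: 3)
  step 8: ref 1 -> HIT, frames=[1,4] (faults so far: 3)
  step 9: ref 4 -> HIT, frames=[1,4] (faults so far: 3)
  step 10: ref 4 -> HIT, frames=[1,4] (faults so far: 3)
  step 11: ref 1 -> HIT, frames=[1,4] (faults so far: 3)
  step 12: ref 1 -> HIT, frames=[1,4] (faults so far: 3)
  step 13: ref 4 -> HIT, frames=[1,4] (faults so far: 3)
  step 14: ref 4 -> HIT, frames=[1,4] (faults so far: 3)
  step 15: ref 4 -> HIT, frames=[1,4] (faults so far: 3)
  LRU total faults: 3
--- Optimal ---
  step 0: ref 1 -> FAULT, frames=[1,-] (faults so far: 1)
  step 1: ref 1 -> HIT, frames=[1,-] (faults so far: 1)
  step 2: ref 1 -> HIT, frames=[1,-] (faults so far: 1)
  step 3: ref 2 -> FAULT, frames=[1,2] (faults so far: 2)
  step 4: ref 1 -> HIT, frames=[1,2] (faults so far: 2)
  step 5: ref 4 -> FAULT, evict 2, frames=[1,4] (faults so far: 3)
  step 6: ref 4 -> HIT, frames=[1,4] (faults so far: 3)
  step 7: ref 4 -> HIT, frames=[1,4] (faults so far: 3)
  step 8: ref 1 -> HIT, frames=[1,4] (faults so far: 3)
  step 9: ref 4 -> HIT, frames=[1,4] (faults so far: 3)
  step 10: ref 4 -> HIT, frames=[1,4] (faults so far: 3)
  step 11: ref 1 -> HIT, frames=[1,4] (faults so far: 3)
  step 12: ref 1 -> HIT, frames=[1,4] (faults so far: 3)
  step 13: ref 4 -> HIT, frames=[1,4] (faults so far: 3)
  step 14: ref 4 -> HIT, frames=[1,4] (faults so far: 3)
  step 15: ref 4 -> HIT, frames=[1,4] (faults so far: 3)
  Optimal total faults: 3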